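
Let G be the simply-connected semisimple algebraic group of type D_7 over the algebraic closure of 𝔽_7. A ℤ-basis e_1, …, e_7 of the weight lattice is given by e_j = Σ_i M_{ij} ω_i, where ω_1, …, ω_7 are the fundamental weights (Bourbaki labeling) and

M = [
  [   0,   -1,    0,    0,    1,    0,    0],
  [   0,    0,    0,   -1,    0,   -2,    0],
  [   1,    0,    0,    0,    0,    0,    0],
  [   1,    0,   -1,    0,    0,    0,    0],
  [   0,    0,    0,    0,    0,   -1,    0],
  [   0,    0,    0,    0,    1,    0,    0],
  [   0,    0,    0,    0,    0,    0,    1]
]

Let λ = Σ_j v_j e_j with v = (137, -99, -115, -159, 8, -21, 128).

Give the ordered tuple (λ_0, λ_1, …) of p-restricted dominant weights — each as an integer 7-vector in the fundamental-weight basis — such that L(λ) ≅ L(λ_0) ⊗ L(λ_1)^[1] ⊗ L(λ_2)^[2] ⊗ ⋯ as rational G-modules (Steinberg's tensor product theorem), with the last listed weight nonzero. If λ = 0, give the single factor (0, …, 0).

((2, 5, 4, 0, 0, 1, 2), (1, 0, 5, 1, 3, 1, 4), (2, 4, 2, 5, 0, 0, 2))

Change of basis e → ω: c = M·v where v = (137, -99, -115, -159, 8, -21, 128):
  c_1 = (0)·(137) + (-1)·(-99) + (0)·(-115) + (0)·(-159) + (1)·(8) + (0)·(-21) + (0)·(128) = 107
  c_2 = (0)·(137) + (0)·(-99) + (0)·(-115) + (-1)·(-159) + (0)·(8) + (-2)·(-21) + (0)·(128) = 201
  c_3 = (1)·(137) + (0)·(-99) + (0)·(-115) + (0)·(-159) + (0)·(8) + (0)·(-21) + (0)·(128) = 137
  c_4 = (1)·(137) + (0)·(-99) + (-1)·(-115) + (0)·(-159) + (0)·(8) + (0)·(-21) + (0)·(128) = 252
  c_5 = (0)·(137) + (0)·(-99) + (0)·(-115) + (0)·(-159) + (0)·(8) + (-1)·(-21) + (0)·(128) = 21
  c_6 = (0)·(137) + (0)·(-99) + (0)·(-115) + (0)·(-159) + (1)·(8) + (0)·(-21) + (0)·(128) = 8
  c_7 = (0)·(137) + (0)·(-99) + (0)·(-115) + (0)·(-159) + (0)·(8) + (0)·(-21) + (1)·(128) = 128
Writing each c_i in base p = 7:
  c_1 = 107 = 2·7^0 + 1·7^1 + 2·7^2
  c_2 = 201 = 5·7^0 + 0·7^1 + 4·7^2
  c_3 = 137 = 4·7^0 + 5·7^1 + 2·7^2
  c_4 = 252 = 0·7^0 + 1·7^1 + 5·7^2
  c_5 = 21 = 0·7^0 + 3·7^1
  c_6 = 8 = 1·7^0 + 1·7^1
  c_7 = 128 = 2·7^0 + 4·7^1 + 2·7^2
Factor λ_0 = (2, 5, 4, 0, 0, 1, 2)
Factor λ_1 = (1, 0, 5, 1, 3, 1, 4)
Factor λ_2 = (2, 4, 2, 5, 0, 0, 2)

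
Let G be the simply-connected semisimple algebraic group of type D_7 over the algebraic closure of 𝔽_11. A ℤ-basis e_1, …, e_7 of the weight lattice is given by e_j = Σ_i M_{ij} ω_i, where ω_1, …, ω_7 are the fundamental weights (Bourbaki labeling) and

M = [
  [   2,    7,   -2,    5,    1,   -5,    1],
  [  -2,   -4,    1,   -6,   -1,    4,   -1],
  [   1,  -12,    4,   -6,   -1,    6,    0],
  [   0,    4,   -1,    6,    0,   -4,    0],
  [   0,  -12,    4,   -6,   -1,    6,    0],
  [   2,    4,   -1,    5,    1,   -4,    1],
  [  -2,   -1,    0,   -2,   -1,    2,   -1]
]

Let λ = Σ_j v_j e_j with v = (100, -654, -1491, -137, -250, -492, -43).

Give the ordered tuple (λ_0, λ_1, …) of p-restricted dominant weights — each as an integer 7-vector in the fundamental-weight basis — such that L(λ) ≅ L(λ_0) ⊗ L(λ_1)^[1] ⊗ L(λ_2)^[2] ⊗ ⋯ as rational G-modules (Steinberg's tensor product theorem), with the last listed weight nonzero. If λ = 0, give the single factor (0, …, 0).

((9, 6, 5, 10, 4, 10, 4), (7, 6, 9, 1, 0, 5, 3))

Converting to the ω-basis (c_i = row i of M dotted with v = (100, -654, -1491, -137, -250, -492, -43)):
  c_1 = 2·100 + (7)·(-654) + (-2)·(-1491) + (5)·(-137) + (1)·(-250) + (-5)·(-492) + (1)·(-43) = 86
  c_2 = (-2)·(100) + (-4)·(-654) + (1)·(-1491) + (-6)·(-137) + (-1)·(-250) + (4)·(-492) + (-1)·(-43) = 72
  c_3 = 1·100 + (-12)·(-654) + (4)·(-1491) + (-6)·(-137) + (-1)·(-250) + (6)·(-492) + (0)·(-43) = 104
  c_4 = 0·100 + (4)·(-654) + (-1)·(-1491) + (6)·(-137) + (0)·(-250) + (-4)·(-492) + (0)·(-43) = 21
  c_5 = 0·100 + (-12)·(-654) + (4)·(-1491) + (-6)·(-137) + (-1)·(-250) + (6)·(-492) + (0)·(-43) = 4
  c_6 = 2·100 + (4)·(-654) + (-1)·(-1491) + (5)·(-137) + (1)·(-250) + (-4)·(-492) + (1)·(-43) = 65
  c_7 = (-2)·(100) + (-1)·(-654) + (0)·(-1491) + (-2)·(-137) + (-1)·(-250) + (2)·(-492) + (-1)·(-43) = 37
p = 11; digits c_i = Σ_j d_{ij}·11^j, 0 ≤ d_{ij} < 11:
  c_1 = 86 = 9·11^0 + 7·11^1
  c_2 = 72 = 6·11^0 + 6·11^1
  c_3 = 104 = 5·11^0 + 9·11^1
  c_4 = 21 = 10·11^0 + 1·11^1
  c_5 = 4 = 4·11^0
  c_6 = 65 = 10·11^0 + 5·11^1
  c_7 = 37 = 4·11^0 + 3·11^1
λ_0 = (9, 6, 5, 10, 4, 10, 4)
λ_1 = (7, 6, 9, 1, 0, 5, 3)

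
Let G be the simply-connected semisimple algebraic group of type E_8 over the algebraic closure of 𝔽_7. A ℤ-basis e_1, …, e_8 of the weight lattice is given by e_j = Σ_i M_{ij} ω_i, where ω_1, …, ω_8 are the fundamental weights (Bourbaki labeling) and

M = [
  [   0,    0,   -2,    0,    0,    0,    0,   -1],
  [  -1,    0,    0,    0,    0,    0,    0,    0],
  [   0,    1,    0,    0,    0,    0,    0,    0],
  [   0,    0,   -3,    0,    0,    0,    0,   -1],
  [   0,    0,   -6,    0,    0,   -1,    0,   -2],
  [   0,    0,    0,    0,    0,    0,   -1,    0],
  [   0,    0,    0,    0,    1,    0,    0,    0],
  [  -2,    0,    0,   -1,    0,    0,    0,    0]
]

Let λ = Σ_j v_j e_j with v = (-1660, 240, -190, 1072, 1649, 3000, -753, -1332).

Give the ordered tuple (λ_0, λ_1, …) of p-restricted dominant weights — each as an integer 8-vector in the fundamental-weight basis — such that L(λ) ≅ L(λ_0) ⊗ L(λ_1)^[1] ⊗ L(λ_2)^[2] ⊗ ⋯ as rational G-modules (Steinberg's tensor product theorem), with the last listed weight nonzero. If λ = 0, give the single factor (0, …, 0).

((4, 1, 2, 5, 6, 4, 4, 1), (6, 6, 6, 5, 2, 2, 4, 6), (6, 5, 4, 3, 2, 1, 5, 3), (4, 4, 0, 5, 2, 2, 4, 6))

In the fundamental-weight basis, λ has coordinates c = M·v (v = (-1660, 240, -190, 1072, 1649, 3000, -753, -1332)):
  c_1 = (0)·(-1660) + 0·240 + (-2)·(-190) + 0·1072 + 0·1649 + 0·3000 + (0)·(-753) + (-1)·(-1332) = 1712
  c_2 = (-1)·(-1660) + 0·240 + (0)·(-190) + 0·1072 + 0·1649 + 0·3000 + (0)·(-753) + (0)·(-1332) = 1660
  c_3 = (0)·(-1660) + 1·240 + (0)·(-190) + 0·1072 + 0·1649 + 0·3000 + (0)·(-753) + (0)·(-1332) = 240
  c_4 = (0)·(-1660) + 0·240 + (-3)·(-190) + 0·1072 + 0·1649 + 0·3000 + (0)·(-753) + (-1)·(-1332) = 1902
  c_5 = (0)·(-1660) + 0·240 + (-6)·(-190) + 0·1072 + 0·1649 + (-1)·(3000) + (0)·(-753) + (-2)·(-1332) = 804
  c_6 = (0)·(-1660) + 0·240 + (0)·(-190) + 0·1072 + 0·1649 + 0·3000 + (-1)·(-753) + (0)·(-1332) = 753
  c_7 = (0)·(-1660) + 0·240 + (0)·(-190) + 0·1072 + 1·1649 + 0·3000 + (0)·(-753) + (0)·(-1332) = 1649
  c_8 = (-2)·(-1660) + 0·240 + (0)·(-190) + (-1)·(1072) + 0·1649 + 0·3000 + (0)·(-753) + (0)·(-1332) = 2248
p = 7; digits c_i = Σ_j d_{ij}·7^j, 0 ≤ d_{ij} < 7:
  c_1 = 1712 = 4·7^0 + 6·7^1 + 6·7^2 + 4·7^3
  c_2 = 1660 = 1·7^0 + 6·7^1 + 5·7^2 + 4·7^3
  c_3 = 240 = 2·7^0 + 6·7^1 + 4·7^2
  c_4 = 1902 = 5·7^0 + 5·7^1 + 3·7^2 + 5·7^3
  c_5 = 804 = 6·7^0 + 2·7^1 + 2·7^2 + 2·7^3
  c_6 = 753 = 4·7^0 + 2·7^1 + 1·7^2 + 2·7^3
  c_7 = 1649 = 4·7^0 + 4·7^1 + 5·7^2 + 4·7^3
  c_8 = 2248 = 1·7^0 + 6·7^1 + 3·7^2 + 6·7^3
p-restricted factor λ_0 = (4, 1, 2, 5, 6, 4, 4, 1)
p-restricted factor λ_1 = (6, 6, 6, 5, 2, 2, 4, 6)
p-restricted factor λ_2 = (6, 5, 4, 3, 2, 1, 5, 3)
p-restricted factor λ_3 = (4, 4, 0, 5, 2, 2, 4, 6)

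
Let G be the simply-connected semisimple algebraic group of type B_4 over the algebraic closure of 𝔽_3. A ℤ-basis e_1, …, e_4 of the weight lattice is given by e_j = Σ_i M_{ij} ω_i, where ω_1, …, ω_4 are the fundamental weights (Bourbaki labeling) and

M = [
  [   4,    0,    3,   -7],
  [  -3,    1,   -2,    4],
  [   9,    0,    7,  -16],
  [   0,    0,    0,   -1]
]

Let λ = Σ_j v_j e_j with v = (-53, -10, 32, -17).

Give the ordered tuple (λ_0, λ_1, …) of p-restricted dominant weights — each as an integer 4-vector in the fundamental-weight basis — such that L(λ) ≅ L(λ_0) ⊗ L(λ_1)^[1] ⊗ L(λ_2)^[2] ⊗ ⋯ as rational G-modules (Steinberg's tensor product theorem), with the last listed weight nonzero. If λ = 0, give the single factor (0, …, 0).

((0, 2, 1, 2), (1, 2, 0, 2), (0, 1, 2, 1))

Change of basis e → ω: c = M·v where v = (-53, -10, 32, -17):
  c_1 = (4)·(-53) + (0)·(-10) + 3·32 + (-7)·(-17) = 3
  c_2 = (-3)·(-53) + (1)·(-10) + (-2)·(32) + (4)·(-17) = 17
  c_3 = (9)·(-53) + (0)·(-10) + 7·32 + (-16)·(-17) = 19
  c_4 = (0)·(-53) + (0)·(-10) + 0·32 + (-1)·(-17) = 17
p = 3; digits c_i = Σ_j d_{ij}·3^j, 0 ≤ d_{ij} < 3:
  c_1 = 3 = 0·3^0 + 1·3^1
  c_2 = 17 = 2·3^0 + 2·3^1 + 1·3^2
  c_3 = 19 = 1·3^0 + 0·3^1 + 2·3^2
  c_4 = 17 = 2·3^0 + 2·3^1 + 1·3^2
p-restricted factor λ_0 = (0, 2, 1, 2)
p-restricted factor λ_1 = (1, 2, 0, 2)
p-restricted factor λ_2 = (0, 1, 2, 1)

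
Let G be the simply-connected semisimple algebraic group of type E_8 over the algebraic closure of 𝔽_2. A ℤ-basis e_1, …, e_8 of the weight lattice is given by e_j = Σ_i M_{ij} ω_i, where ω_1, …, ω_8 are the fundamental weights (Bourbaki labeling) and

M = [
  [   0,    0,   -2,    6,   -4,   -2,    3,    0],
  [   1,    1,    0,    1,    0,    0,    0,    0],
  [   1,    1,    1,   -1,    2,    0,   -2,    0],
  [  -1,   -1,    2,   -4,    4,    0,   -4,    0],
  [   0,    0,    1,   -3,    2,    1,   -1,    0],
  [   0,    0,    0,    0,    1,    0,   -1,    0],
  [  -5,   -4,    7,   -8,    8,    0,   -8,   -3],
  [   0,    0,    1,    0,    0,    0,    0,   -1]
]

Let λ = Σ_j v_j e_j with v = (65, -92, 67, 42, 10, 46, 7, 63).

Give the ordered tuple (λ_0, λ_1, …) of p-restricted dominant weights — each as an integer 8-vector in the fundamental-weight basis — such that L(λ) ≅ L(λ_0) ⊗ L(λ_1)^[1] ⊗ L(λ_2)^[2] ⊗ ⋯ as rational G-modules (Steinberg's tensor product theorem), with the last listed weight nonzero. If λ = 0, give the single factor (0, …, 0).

ω-coordinates c = M·v, v = (65, -92, 67, 42, 10, 46, 7, 63):
  c_1 = (0)·(65) + (0)·(-92) + (-2)·(67) + (6)·(42) + (-4)·(10) + (-2)·(46) + (3)·(7) + (0)·(63) = 7
  c_2 = (1)·(65) + (1)·(-92) + (0)·(67) + (1)·(42) + (0)·(10) + (0)·(46) + (0)·(7) + (0)·(63) = 15
  c_3 = (1)·(65) + (1)·(-92) + (1)·(67) + (-1)·(42) + (2)·(10) + (0)·(46) + (-2)·(7) + (0)·(63) = 4
  c_4 = (-1)·(65) + (-1)·(-92) + (2)·(67) + (-4)·(42) + (4)·(10) + (0)·(46) + (-4)·(7) + (0)·(63) = 5
  c_5 = (0)·(65) + (0)·(-92) + (1)·(67) + (-3)·(42) + (2)·(10) + (1)·(46) + (-1)·(7) + (0)·(63) = 0
  c_6 = (0)·(65) + (0)·(-92) + (0)·(67) + (0)·(42) + (1)·(10) + (0)·(46) + (-1)·(7) + (0)·(63) = 3
  c_7 = (-5)·(65) + (-4)·(-92) + (7)·(67) + (-8)·(42) + (8)·(10) + (0)·(46) + (-8)·(7) + (-3)·(63) = 11
  c_8 = (0)·(65) + (0)·(-92) + (1)·(67) + (0)·(42) + (0)·(10) + (0)·(46) + (0)·(7) + (-1)·(63) = 4
p = 2; digits c_i = Σ_j d_{ij}·2^j, 0 ≤ d_{ij} < 2:
  c_1 = 7 = 1·2^0 + 1·2^1 + 1·2^2
  c_2 = 15 = 1·2^0 + 1·2^1 + 1·2^2 + 1·2^3
  c_3 = 4 = 0·2^0 + 0·2^1 + 1·2^2
  c_4 = 5 = 1·2^0 + 0·2^1 + 1·2^2
  c_5 = 0
  c_6 = 3 = 1·2^0 + 1·2^1
  c_7 = 11 = 1·2^0 + 1·2^1 + 0·2^2 + 1·2^3
  c_8 = 4 = 0·2^0 + 0·2^1 + 1·2^2
p-restricted factor λ_0 = (1, 1, 0, 1, 0, 1, 1, 0)
p-restricted factor λ_1 = (1, 1, 0, 0, 0, 1, 1, 0)
p-restricted factor λ_2 = (1, 1, 1, 1, 0, 0, 0, 1)
p-restricted factor λ_3 = (0, 1, 0, 0, 0, 0, 1, 0)

((1, 1, 0, 1, 0, 1, 1, 0), (1, 1, 0, 0, 0, 1, 1, 0), (1, 1, 1, 1, 0, 0, 0, 1), (0, 1, 0, 0, 0, 0, 1, 0))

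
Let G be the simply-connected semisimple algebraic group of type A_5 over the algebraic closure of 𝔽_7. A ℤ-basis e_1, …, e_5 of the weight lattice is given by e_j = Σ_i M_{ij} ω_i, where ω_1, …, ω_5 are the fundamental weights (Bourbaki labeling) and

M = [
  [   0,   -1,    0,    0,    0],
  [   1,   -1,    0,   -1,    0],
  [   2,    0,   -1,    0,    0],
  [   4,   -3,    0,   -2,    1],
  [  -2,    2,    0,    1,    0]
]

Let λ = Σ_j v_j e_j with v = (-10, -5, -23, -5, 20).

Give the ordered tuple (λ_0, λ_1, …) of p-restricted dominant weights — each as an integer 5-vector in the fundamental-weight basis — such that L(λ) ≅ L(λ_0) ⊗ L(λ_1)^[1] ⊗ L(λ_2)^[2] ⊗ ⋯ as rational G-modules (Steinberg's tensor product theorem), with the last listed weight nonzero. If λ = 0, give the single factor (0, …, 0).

Change of basis e → ω: c = M·v where v = (-10, -5, -23, -5, 20):
  c_1 = 0*-10 + -1*-5 + 0*-23 + 0*-5 + 0*20 = 5
  c_2 = 1*-10 + -1*-5 + 0*-23 + -1*-5 + 0*20 = 0
  c_3 = 2*-10 + 0*-5 + -1*-23 + 0*-5 + 0*20 = 3
  c_4 = 4*-10 + -3*-5 + 0*-23 + -2*-5 + 1*20 = 5
  c_5 = -2*-10 + 2*-5 + 0*-23 + 1*-5 + 0*20 = 5
p = 7; digits c_i = Σ_j d_{ij}·7^j, 0 ≤ d_{ij} < 7:
  c_1 = 5 = 5·7^0
  c_2 = 0
  c_3 = 3 = 3·7^0
  c_4 = 5 = 5·7^0
  c_5 = 5 = 5·7^0
p-restricted factor λ_0 = (5, 0, 3, 5, 5)

((5, 0, 3, 5, 5),)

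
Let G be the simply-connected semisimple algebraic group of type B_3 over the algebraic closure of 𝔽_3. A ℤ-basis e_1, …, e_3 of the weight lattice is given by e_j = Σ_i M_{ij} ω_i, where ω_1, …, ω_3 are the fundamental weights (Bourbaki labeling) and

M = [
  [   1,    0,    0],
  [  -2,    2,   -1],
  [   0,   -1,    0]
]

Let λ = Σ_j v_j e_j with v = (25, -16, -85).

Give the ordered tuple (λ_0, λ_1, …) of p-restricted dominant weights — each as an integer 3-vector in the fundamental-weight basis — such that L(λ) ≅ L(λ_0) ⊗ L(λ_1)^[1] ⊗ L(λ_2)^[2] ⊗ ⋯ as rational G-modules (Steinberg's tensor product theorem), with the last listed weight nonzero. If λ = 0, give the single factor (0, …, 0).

((1, 0, 1), (2, 1, 2), (2, 0, 1))

Change of basis e → ω: c = M·v where v = (25, -16, -85):
  c_1 = 1*25 + 0*-16 + 0*-85 = 25
  c_2 = -2*25 + 2*-16 + -1*-85 = 3
  c_3 = 0*25 + -1*-16 + 0*-85 = 16
Expand coordinatewise in base 3:
  c_1 = 25 = 1·3^0 + 2·3^1 + 2·3^2
  c_2 = 3 = 0·3^0 + 1·3^1
  c_3 = 16 = 1·3^0 + 2·3^1 + 1·3^2
Factor λ_0 = (1, 0, 1)
Factor λ_1 = (2, 1, 2)
Factor λ_2 = (2, 0, 1)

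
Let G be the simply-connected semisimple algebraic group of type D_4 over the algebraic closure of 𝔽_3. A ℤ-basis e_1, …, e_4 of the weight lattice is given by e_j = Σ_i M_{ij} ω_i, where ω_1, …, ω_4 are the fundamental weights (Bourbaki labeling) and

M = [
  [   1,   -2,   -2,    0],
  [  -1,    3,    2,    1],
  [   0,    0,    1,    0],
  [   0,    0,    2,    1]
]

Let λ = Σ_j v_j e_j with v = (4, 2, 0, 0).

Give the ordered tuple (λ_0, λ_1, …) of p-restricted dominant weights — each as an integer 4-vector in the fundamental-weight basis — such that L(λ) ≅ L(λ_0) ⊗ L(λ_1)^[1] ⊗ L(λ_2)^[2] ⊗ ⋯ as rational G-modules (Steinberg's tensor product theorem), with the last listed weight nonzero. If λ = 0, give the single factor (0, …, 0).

Change of basis e → ω: c = M·v where v = (4, 2, 0, 0):
  c_1 = 1·4 + (-2)·(2) + (-2)·(0) + 0·0 = 0
  c_2 = (-1)·(4) + 3·2 + 2·0 + 1·0 = 2
  c_3 = 0·4 + 0·2 + 1·0 + 0·0 = 0
  c_4 = 0·4 + 0·2 + 2·0 + 1·0 = 0
Writing each c_i in base p = 3:
  c_1 = 0
  c_2 = 2 = 2·3^0
  c_3 = 0
  c_4 = 0
p-restricted factor λ_0 = (0, 2, 0, 0)

((0, 2, 0, 0),)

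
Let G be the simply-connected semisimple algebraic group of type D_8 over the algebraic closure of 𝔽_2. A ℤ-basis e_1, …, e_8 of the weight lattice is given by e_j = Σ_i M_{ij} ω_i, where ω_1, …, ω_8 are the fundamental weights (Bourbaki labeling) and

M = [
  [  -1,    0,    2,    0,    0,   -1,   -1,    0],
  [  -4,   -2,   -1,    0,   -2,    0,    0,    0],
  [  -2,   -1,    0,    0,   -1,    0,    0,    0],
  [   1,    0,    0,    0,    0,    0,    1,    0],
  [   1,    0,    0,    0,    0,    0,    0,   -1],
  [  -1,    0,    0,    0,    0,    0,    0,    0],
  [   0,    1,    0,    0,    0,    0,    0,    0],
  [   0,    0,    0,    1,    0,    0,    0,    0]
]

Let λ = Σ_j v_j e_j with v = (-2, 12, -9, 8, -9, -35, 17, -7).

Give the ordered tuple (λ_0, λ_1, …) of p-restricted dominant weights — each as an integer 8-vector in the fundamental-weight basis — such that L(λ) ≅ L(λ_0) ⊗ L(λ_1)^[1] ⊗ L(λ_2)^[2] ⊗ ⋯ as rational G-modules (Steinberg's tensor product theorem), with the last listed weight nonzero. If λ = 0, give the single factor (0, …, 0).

((0, 1, 1, 1, 1, 0, 0, 0), (1, 1, 0, 1, 0, 1, 0, 0), (0, 0, 0, 1, 1, 0, 1, 0), (0, 1, 0, 1, 0, 0, 1, 1))

In the fundamental-weight basis, λ has coordinates c = M·v (v = (-2, 12, -9, 8, -9, -35, 17, -7)):
  c_1 = (-1)·(-2) + (0)·(12) + (2)·(-9) + (0)·(8) + (0)·(-9) + (-1)·(-35) + (-1)·(17) + (0)·(-7) = 2
  c_2 = (-4)·(-2) + (-2)·(12) + (-1)·(-9) + (0)·(8) + (-2)·(-9) + (0)·(-35) + (0)·(17) + (0)·(-7) = 11
  c_3 = (-2)·(-2) + (-1)·(12) + (0)·(-9) + (0)·(8) + (-1)·(-9) + (0)·(-35) + (0)·(17) + (0)·(-7) = 1
  c_4 = (1)·(-2) + (0)·(12) + (0)·(-9) + (0)·(8) + (0)·(-9) + (0)·(-35) + (1)·(17) + (0)·(-7) = 15
  c_5 = (1)·(-2) + (0)·(12) + (0)·(-9) + (0)·(8) + (0)·(-9) + (0)·(-35) + (0)·(17) + (-1)·(-7) = 5
  c_6 = (-1)·(-2) + (0)·(12) + (0)·(-9) + (0)·(8) + (0)·(-9) + (0)·(-35) + (0)·(17) + (0)·(-7) = 2
  c_7 = (0)·(-2) + (1)·(12) + (0)·(-9) + (0)·(8) + (0)·(-9) + (0)·(-35) + (0)·(17) + (0)·(-7) = 12
  c_8 = (0)·(-2) + (0)·(12) + (0)·(-9) + (1)·(8) + (0)·(-9) + (0)·(-35) + (0)·(17) + (0)·(-7) = 8
p = 2; digits c_i = Σ_j d_{ij}·2^j, 0 ≤ d_{ij} < 2:
  c_1 = 2 = 0·2^0 + 1·2^1
  c_2 = 11 = 1·2^0 + 1·2^1 + 0·2^2 + 1·2^3
  c_3 = 1 = 1·2^0
  c_4 = 15 = 1·2^0 + 1·2^1 + 1·2^2 + 1·2^3
  c_5 = 5 = 1·2^0 + 0·2^1 + 1·2^2
  c_6 = 2 = 0·2^0 + 1·2^1
  c_7 = 12 = 0·2^0 + 0·2^1 + 1·2^2 + 1·2^3
  c_8 = 8 = 0·2^0 + 0·2^1 + 0·2^2 + 1·2^3
p-restricted factor λ_0 = (0, 1, 1, 1, 1, 0, 0, 0)
p-restricted factor λ_1 = (1, 1, 0, 1, 0, 1, 0, 0)
p-restricted factor λ_2 = (0, 0, 0, 1, 1, 0, 1, 0)
p-restricted factor λ_3 = (0, 1, 0, 1, 0, 0, 1, 1)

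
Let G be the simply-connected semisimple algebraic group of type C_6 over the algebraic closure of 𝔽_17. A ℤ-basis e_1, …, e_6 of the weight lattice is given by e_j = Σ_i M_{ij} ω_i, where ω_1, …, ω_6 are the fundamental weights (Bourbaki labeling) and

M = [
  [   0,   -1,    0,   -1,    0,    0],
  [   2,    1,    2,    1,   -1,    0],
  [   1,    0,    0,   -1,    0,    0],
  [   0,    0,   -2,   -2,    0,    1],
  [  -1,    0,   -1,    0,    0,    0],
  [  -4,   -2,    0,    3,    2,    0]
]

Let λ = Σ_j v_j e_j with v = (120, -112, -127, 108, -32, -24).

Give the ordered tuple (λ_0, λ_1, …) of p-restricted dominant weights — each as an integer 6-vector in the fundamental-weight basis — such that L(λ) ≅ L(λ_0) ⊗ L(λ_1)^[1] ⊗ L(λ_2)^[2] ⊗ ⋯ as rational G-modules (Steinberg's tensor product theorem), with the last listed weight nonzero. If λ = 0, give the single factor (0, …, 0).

ω-coordinates c = M·v, v = (120, -112, -127, 108, -32, -24):
  c_1 = 0·120 + (-1)·(-112) + (0)·(-127) + (-1)·(108) + (0)·(-32) + (0)·(-24) = 4
  c_2 = 2·120 + (1)·(-112) + (2)·(-127) + 1·108 + (-1)·(-32) + (0)·(-24) = 14
  c_3 = 1·120 + (0)·(-112) + (0)·(-127) + (-1)·(108) + (0)·(-32) + (0)·(-24) = 12
  c_4 = 0·120 + (0)·(-112) + (-2)·(-127) + (-2)·(108) + (0)·(-32) + (1)·(-24) = 14
  c_5 = (-1)·(120) + (0)·(-112) + (-1)·(-127) + 0·108 + (0)·(-32) + (0)·(-24) = 7
  c_6 = (-4)·(120) + (-2)·(-112) + (0)·(-127) + 3·108 + (2)·(-32) + (0)·(-24) = 4
Base-17 expansion of each c_i:
  c_1 = 4 = 4·17^0
  c_2 = 14 = 14·17^0
  c_3 = 12 = 12·17^0
  c_4 = 14 = 14·17^0
  c_5 = 7 = 7·17^0
  c_6 = 4 = 4·17^0
λ_0 = (4, 14, 12, 14, 7, 4)

((4, 14, 12, 14, 7, 4),)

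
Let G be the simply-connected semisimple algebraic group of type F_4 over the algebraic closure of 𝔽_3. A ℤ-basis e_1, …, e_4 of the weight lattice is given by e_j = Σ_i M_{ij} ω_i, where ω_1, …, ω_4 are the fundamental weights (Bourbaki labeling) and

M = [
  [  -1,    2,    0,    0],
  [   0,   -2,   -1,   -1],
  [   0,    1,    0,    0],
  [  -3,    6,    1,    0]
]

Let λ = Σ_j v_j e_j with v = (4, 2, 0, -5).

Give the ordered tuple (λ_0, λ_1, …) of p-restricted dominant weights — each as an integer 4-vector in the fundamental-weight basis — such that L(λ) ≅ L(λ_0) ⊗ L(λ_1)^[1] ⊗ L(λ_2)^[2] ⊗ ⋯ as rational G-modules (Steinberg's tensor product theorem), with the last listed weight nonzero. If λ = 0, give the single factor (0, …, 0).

((0, 1, 2, 0),)

Converting to the ω-basis (c_i = row i of M dotted with v = (4, 2, 0, -5)):
  c_1 = -1*4 + 2*2 + 0*0 + 0*-5 = 0
  c_2 = 0*4 + -2*2 + -1*0 + -1*-5 = 1
  c_3 = 0*4 + 1*2 + 0*0 + 0*-5 = 2
  c_4 = -3*4 + 6*2 + 1*0 + 0*-5 = 0
Base-3 expansion of each c_i:
  c_1 = 0
  c_2 = 1 = 1·3^0
  c_3 = 2 = 2·3^0
  c_4 = 0
Factor λ_0 = (0, 1, 2, 0)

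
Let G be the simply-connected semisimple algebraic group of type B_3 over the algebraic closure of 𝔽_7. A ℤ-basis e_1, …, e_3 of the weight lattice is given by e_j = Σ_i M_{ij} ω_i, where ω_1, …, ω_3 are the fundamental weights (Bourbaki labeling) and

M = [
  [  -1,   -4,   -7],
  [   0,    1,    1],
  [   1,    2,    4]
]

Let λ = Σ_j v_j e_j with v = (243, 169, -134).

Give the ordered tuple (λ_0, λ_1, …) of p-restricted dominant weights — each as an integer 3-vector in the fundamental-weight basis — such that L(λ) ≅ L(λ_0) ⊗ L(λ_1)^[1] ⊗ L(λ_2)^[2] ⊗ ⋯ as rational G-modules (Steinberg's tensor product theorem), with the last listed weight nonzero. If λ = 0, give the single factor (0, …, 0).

In the fundamental-weight basis, λ has coordinates c = M·v (v = (243, 169, -134)):
  c_1 = (-1)·(243) + (-4)·(169) + (-7)·(-134) = 19
  c_2 = 0·243 + 1·169 + (1)·(-134) = 35
  c_3 = 1·243 + 2·169 + (4)·(-134) = 45
p = 7; digits c_i = Σ_j d_{ij}·7^j, 0 ≤ d_{ij} < 7:
  c_1 = 19 = 5·7^0 + 2·7^1
  c_2 = 35 = 0·7^0 + 5·7^1
  c_3 = 45 = 3·7^0 + 6·7^1
Factor λ_0 = (5, 0, 3)
Factor λ_1 = (2, 5, 6)

((5, 0, 3), (2, 5, 6))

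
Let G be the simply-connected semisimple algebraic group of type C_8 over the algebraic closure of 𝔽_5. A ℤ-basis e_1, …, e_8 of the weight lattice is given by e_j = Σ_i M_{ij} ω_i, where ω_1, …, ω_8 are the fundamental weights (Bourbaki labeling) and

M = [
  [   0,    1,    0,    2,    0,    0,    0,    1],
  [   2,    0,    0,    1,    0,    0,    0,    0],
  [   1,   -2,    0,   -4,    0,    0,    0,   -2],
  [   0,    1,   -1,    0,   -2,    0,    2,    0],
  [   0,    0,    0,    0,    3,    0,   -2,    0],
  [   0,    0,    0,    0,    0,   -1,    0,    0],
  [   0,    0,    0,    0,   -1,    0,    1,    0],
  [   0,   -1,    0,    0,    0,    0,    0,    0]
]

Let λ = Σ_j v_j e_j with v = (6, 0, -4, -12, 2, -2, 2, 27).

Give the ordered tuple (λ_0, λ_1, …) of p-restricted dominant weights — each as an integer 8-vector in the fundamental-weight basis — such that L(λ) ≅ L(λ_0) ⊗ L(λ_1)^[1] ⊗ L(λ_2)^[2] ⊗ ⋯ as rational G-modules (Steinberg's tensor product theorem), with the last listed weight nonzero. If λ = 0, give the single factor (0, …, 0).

((3, 0, 0, 4, 2, 2, 0, 0),)

In the fundamental-weight basis, λ has coordinates c = M·v (v = (6, 0, -4, -12, 2, -2, 2, 27)):
  c_1 = 0*6 + 1*0 + 0*-4 + 2*-12 + 0*2 + 0*-2 + 0*2 + 1*27 = 3
  c_2 = 2*6 + 0*0 + 0*-4 + 1*-12 + 0*2 + 0*-2 + 0*2 + 0*27 = 0
  c_3 = 1*6 + -2*0 + 0*-4 + -4*-12 + 0*2 + 0*-2 + 0*2 + -2*27 = 0
  c_4 = 0*6 + 1*0 + -1*-4 + 0*-12 + -2*2 + 0*-2 + 2*2 + 0*27 = 4
  c_5 = 0*6 + 0*0 + 0*-4 + 0*-12 + 3*2 + 0*-2 + -2*2 + 0*27 = 2
  c_6 = 0*6 + 0*0 + 0*-4 + 0*-12 + 0*2 + -1*-2 + 0*2 + 0*27 = 2
  c_7 = 0*6 + 0*0 + 0*-4 + 0*-12 + -1*2 + 0*-2 + 1*2 + 0*27 = 0
  c_8 = 0*6 + -1*0 + 0*-4 + 0*-12 + 0*2 + 0*-2 + 0*2 + 0*27 = 0
Writing each c_i in base p = 5:
  c_1 = 3 = 3·5^0
  c_2 = 0
  c_3 = 0
  c_4 = 4 = 4·5^0
  c_5 = 2 = 2·5^0
  c_6 = 2 = 2·5^0
  c_7 = 0
  c_8 = 0
λ_0 = (3, 0, 0, 4, 2, 2, 0, 0)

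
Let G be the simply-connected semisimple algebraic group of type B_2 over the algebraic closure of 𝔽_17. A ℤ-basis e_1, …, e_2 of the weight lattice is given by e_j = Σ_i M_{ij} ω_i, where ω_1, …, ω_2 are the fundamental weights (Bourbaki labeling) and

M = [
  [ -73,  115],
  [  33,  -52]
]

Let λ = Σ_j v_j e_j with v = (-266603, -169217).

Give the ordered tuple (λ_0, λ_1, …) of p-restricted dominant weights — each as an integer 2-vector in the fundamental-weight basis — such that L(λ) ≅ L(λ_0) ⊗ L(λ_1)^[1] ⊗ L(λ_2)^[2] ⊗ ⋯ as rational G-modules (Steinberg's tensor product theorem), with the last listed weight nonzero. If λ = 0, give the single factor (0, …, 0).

Compute c_i = Σ_j M_{ij} v_j with v = (-266603, -169217):
  c_1 = -73*-266603 + 115*-169217 = 2064
  c_2 = 33*-266603 + -52*-169217 = 1385
Expand coordinatewise in base 17:
  c_1 = 2064 = 7·17^0 + 2·17^1 + 7·17^2
  c_2 = 1385 = 8·17^0 + 13·17^1 + 4·17^2
Factor λ_0 = (7, 8)
Factor λ_1 = (2, 13)
Factor λ_2 = (7, 4)

((7, 8), (2, 13), (7, 4))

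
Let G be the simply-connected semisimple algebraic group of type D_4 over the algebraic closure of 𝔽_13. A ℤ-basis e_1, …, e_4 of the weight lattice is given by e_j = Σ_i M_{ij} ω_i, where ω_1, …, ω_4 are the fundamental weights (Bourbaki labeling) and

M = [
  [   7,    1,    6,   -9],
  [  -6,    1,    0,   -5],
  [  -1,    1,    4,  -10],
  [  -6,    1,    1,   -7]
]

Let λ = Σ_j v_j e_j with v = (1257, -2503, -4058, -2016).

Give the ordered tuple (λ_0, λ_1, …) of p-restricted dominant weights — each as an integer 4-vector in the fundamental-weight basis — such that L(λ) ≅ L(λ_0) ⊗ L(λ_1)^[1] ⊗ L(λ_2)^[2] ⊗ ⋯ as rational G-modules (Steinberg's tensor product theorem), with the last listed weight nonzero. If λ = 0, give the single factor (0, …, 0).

Converting to the ω-basis (c_i = row i of M dotted with v = (1257, -2503, -4058, -2016)):
  c_1 = 7·1257 + (1)·(-2503) + (6)·(-4058) + (-9)·(-2016) = 92
  c_2 = (-6)·(1257) + (1)·(-2503) + (0)·(-4058) + (-5)·(-2016) = 35
  c_3 = (-1)·(1257) + (1)·(-2503) + (4)·(-4058) + (-10)·(-2016) = 168
  c_4 = (-6)·(1257) + (1)·(-2503) + (1)·(-4058) + (-7)·(-2016) = 9
Base-13 expansion of each c_i:
  c_1 = 92 = 1·13^0 + 7·13^1
  c_2 = 35 = 9·13^0 + 2·13^1
  c_3 = 168 = 12·13^0 + 12·13^1
  c_4 = 9 = 9·13^0
Factor λ_0 = (1, 9, 12, 9)
Factor λ_1 = (7, 2, 12, 0)

((1, 9, 12, 9), (7, 2, 12, 0))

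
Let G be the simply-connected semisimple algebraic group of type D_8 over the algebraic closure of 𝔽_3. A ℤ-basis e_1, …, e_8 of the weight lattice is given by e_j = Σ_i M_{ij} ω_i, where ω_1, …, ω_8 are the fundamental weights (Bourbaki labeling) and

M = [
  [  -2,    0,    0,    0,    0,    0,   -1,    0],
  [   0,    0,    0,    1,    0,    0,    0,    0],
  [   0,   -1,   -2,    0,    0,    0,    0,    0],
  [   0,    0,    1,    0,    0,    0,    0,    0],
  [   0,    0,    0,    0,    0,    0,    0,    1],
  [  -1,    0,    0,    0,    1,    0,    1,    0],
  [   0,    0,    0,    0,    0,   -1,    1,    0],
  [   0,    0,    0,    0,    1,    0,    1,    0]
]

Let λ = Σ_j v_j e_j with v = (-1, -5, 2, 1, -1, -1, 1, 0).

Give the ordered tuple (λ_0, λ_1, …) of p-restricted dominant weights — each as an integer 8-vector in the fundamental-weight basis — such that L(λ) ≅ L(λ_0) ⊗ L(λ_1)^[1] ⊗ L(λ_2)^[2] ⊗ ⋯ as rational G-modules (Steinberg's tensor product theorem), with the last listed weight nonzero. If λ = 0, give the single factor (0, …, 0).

((1, 1, 1, 2, 0, 1, 2, 0),)

Converting to the ω-basis (c_i = row i of M dotted with v = (-1, -5, 2, 1, -1, -1, 1, 0)):
  c_1 = -2*-1 + 0*-5 + 0*2 + 0*1 + 0*-1 + 0*-1 + -1*1 + 0*0 = 1
  c_2 = 0*-1 + 0*-5 + 0*2 + 1*1 + 0*-1 + 0*-1 + 0*1 + 0*0 = 1
  c_3 = 0*-1 + -1*-5 + -2*2 + 0*1 + 0*-1 + 0*-1 + 0*1 + 0*0 = 1
  c_4 = 0*-1 + 0*-5 + 1*2 + 0*1 + 0*-1 + 0*-1 + 0*1 + 0*0 = 2
  c_5 = 0*-1 + 0*-5 + 0*2 + 0*1 + 0*-1 + 0*-1 + 0*1 + 1*0 = 0
  c_6 = -1*-1 + 0*-5 + 0*2 + 0*1 + 1*-1 + 0*-1 + 1*1 + 0*0 = 1
  c_7 = 0*-1 + 0*-5 + 0*2 + 0*1 + 0*-1 + -1*-1 + 1*1 + 0*0 = 2
  c_8 = 0*-1 + 0*-5 + 0*2 + 0*1 + 1*-1 + 0*-1 + 1*1 + 0*0 = 0
Writing each c_i in base p = 3:
  c_1 = 1 = 1·3^0
  c_2 = 1 = 1·3^0
  c_3 = 1 = 1·3^0
  c_4 = 2 = 2·3^0
  c_5 = 0
  c_6 = 1 = 1·3^0
  c_7 = 2 = 2·3^0
  c_8 = 0
λ_0 = (1, 1, 1, 2, 0, 1, 2, 0)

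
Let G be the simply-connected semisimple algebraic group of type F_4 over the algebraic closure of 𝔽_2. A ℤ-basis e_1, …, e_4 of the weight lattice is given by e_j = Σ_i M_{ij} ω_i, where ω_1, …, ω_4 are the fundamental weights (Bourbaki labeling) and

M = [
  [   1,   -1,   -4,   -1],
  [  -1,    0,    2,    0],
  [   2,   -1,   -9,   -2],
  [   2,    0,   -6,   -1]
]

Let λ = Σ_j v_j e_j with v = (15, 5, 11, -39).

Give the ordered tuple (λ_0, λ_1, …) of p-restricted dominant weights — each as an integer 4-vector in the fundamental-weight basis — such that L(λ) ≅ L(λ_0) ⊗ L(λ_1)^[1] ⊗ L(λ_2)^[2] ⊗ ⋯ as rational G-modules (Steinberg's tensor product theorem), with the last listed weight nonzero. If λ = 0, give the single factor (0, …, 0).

ω-coordinates c = M·v, v = (15, 5, 11, -39):
  c_1 = 1·15 + (-1)·(5) + (-4)·(11) + (-1)·(-39) = 5
  c_2 = (-1)·(15) + 0·5 + 2·11 + (0)·(-39) = 7
  c_3 = 2·15 + (-1)·(5) + (-9)·(11) + (-2)·(-39) = 4
  c_4 = 2·15 + 0·5 + (-6)·(11) + (-1)·(-39) = 3
Expand coordinatewise in base 2:
  c_1 = 5 = 1·2^0 + 0·2^1 + 1·2^2
  c_2 = 7 = 1·2^0 + 1·2^1 + 1·2^2
  c_3 = 4 = 0·2^0 + 0·2^1 + 1·2^2
  c_4 = 3 = 1·2^0 + 1·2^1
Factor λ_0 = (1, 1, 0, 1)
Factor λ_1 = (0, 1, 0, 1)
Factor λ_2 = (1, 1, 1, 0)

((1, 1, 0, 1), (0, 1, 0, 1), (1, 1, 1, 0))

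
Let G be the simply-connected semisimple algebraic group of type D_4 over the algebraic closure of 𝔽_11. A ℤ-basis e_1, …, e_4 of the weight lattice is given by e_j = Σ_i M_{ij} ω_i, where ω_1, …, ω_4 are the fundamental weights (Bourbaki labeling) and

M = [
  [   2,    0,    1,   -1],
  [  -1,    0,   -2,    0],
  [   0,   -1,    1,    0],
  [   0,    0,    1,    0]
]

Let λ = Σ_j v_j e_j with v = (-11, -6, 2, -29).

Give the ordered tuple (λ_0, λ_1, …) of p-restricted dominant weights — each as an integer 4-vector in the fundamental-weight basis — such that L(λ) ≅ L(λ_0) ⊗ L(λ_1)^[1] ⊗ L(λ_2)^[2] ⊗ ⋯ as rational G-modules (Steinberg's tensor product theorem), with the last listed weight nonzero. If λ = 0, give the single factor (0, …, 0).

ω-coordinates c = M·v, v = (-11, -6, 2, -29):
  c_1 = (2)·(-11) + (0)·(-6) + (1)·(2) + (-1)·(-29) = 9
  c_2 = (-1)·(-11) + (0)·(-6) + (-2)·(2) + (0)·(-29) = 7
  c_3 = (0)·(-11) + (-1)·(-6) + (1)·(2) + (0)·(-29) = 8
  c_4 = (0)·(-11) + (0)·(-6) + (1)·(2) + (0)·(-29) = 2
Expand coordinatewise in base 11:
  c_1 = 9 = 9·11^0
  c_2 = 7 = 7·11^0
  c_3 = 8 = 8·11^0
  c_4 = 2 = 2·11^0
Factor λ_0 = (9, 7, 8, 2)

((9, 7, 8, 2),)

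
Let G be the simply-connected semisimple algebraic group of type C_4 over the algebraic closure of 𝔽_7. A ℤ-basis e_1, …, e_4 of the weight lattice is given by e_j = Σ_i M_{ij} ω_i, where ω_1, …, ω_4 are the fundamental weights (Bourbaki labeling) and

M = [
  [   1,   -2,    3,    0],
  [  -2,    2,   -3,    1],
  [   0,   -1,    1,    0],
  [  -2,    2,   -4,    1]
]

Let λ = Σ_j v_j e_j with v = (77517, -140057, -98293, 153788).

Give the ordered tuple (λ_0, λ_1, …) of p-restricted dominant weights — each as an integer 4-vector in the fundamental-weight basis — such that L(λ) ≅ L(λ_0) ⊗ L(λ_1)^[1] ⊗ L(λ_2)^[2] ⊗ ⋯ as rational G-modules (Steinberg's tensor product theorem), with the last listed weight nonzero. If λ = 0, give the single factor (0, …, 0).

((4, 2, 2, 1), (4, 6, 2, 6), (6, 2, 5, 6), (0, 4, 2, 3), (5, 5, 3, 4), (3, 0, 2, 6))

Change of basis e → ω: c = M·v where v = (77517, -140057, -98293, 153788):
  c_1 = (1)·(77517) + (-2)·(-140057) + (3)·(-98293) + (0)·(153788) = 62752
  c_2 = (-2)·(77517) + (2)·(-140057) + (-3)·(-98293) + (1)·(153788) = 13519
  c_3 = (0)·(77517) + (-1)·(-140057) + (1)·(-98293) + (0)·(153788) = 41764
  c_4 = (-2)·(77517) + (2)·(-140057) + (-4)·(-98293) + (1)·(153788) = 111812
Base-7 expansion of each c_i:
  c_1 = 62752 = 4·7^0 + 4·7^1 + 6·7^2 + 0·7^3 + 5·7^4 + 3·7^5
  c_2 = 13519 = 2·7^0 + 6·7^1 + 2·7^2 + 4·7^3 + 5·7^4
  c_3 = 41764 = 2·7^0 + 2·7^1 + 5·7^2 + 2·7^3 + 3·7^4 + 2·7^5
  c_4 = 111812 = 1·7^0 + 6·7^1 + 6·7^2 + 3·7^3 + 4·7^4 + 6·7^5
p-restricted factor λ_0 = (4, 2, 2, 1)
p-restricted factor λ_1 = (4, 6, 2, 6)
p-restricted factor λ_2 = (6, 2, 5, 6)
p-restricted factor λ_3 = (0, 4, 2, 3)
p-restricted factor λ_4 = (5, 5, 3, 4)
p-restricted factor λ_5 = (3, 0, 2, 6)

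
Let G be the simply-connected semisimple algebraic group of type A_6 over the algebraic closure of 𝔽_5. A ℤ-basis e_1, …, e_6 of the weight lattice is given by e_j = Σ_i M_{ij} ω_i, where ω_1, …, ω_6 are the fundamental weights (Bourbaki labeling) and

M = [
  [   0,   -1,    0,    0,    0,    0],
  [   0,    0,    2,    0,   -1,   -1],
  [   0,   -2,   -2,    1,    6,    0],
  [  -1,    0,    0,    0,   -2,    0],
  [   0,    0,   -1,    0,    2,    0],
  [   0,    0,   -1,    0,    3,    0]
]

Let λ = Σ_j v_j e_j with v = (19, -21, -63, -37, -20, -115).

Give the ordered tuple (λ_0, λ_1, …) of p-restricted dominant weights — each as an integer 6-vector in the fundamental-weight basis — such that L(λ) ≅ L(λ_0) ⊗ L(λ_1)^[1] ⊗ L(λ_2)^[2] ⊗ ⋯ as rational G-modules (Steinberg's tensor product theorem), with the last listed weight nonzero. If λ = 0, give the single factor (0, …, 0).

Change of basis e → ω: c = M·v where v = (19, -21, -63, -37, -20, -115):
  c_1 = (0)·(19) + (-1)·(-21) + (0)·(-63) + (0)·(-37) + (0)·(-20) + (0)·(-115) = 21
  c_2 = (0)·(19) + (0)·(-21) + (2)·(-63) + (0)·(-37) + (-1)·(-20) + (-1)·(-115) = 9
  c_3 = (0)·(19) + (-2)·(-21) + (-2)·(-63) + (1)·(-37) + (6)·(-20) + (0)·(-115) = 11
  c_4 = (-1)·(19) + (0)·(-21) + (0)·(-63) + (0)·(-37) + (-2)·(-20) + (0)·(-115) = 21
  c_5 = (0)·(19) + (0)·(-21) + (-1)·(-63) + (0)·(-37) + (2)·(-20) + (0)·(-115) = 23
  c_6 = (0)·(19) + (0)·(-21) + (-1)·(-63) + (0)·(-37) + (3)·(-20) + (0)·(-115) = 3
Writing each c_i in base p = 5:
  c_1 = 21 = 1·5^0 + 4·5^1
  c_2 = 9 = 4·5^0 + 1·5^1
  c_3 = 11 = 1·5^0 + 2·5^1
  c_4 = 21 = 1·5^0 + 4·5^1
  c_5 = 23 = 3·5^0 + 4·5^1
  c_6 = 3 = 3·5^0
λ_0 = (1, 4, 1, 1, 3, 3)
λ_1 = (4, 1, 2, 4, 4, 0)

((1, 4, 1, 1, 3, 3), (4, 1, 2, 4, 4, 0))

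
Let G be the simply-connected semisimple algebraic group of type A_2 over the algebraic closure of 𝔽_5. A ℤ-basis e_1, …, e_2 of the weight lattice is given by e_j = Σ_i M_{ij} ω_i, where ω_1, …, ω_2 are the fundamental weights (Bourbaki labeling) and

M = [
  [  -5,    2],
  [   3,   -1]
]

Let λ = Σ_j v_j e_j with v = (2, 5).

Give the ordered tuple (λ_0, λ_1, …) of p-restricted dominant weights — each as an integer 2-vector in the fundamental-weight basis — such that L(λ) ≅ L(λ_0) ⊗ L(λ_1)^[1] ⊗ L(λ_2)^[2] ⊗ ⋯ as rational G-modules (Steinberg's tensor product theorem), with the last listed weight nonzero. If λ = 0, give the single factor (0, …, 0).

((0, 1),)

ω-coordinates c = M·v, v = (2, 5):
  c_1 = (-5)·(2) + (2)·(5) = 0
  c_2 = (3)·(2) + (-1)·(5) = 1
Base-5 expansion of each c_i:
  c_1 = 0
  c_2 = 1 = 1·5^0
p-restricted factor λ_0 = (0, 1)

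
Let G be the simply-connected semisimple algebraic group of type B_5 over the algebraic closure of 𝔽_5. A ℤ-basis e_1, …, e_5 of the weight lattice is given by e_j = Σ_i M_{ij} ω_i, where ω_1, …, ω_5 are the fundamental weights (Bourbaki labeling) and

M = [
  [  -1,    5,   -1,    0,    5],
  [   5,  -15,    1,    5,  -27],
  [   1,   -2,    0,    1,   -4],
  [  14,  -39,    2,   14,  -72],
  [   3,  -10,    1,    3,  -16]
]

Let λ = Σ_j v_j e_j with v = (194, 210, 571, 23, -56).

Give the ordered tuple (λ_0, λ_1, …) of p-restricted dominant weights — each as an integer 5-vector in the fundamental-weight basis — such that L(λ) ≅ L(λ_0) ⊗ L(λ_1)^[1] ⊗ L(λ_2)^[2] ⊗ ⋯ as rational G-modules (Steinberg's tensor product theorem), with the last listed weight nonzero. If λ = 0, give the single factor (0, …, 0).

((0, 3, 1, 2, 3), (1, 3, 4, 4, 3))

ω-coordinates c = M·v, v = (194, 210, 571, 23, -56):
  c_1 = -1*194 + 5*210 + -1*571 + 0*23 + 5*-56 = 5
  c_2 = 5*194 + -15*210 + 1*571 + 5*23 + -27*-56 = 18
  c_3 = 1*194 + -2*210 + 0*571 + 1*23 + -4*-56 = 21
  c_4 = 14*194 + -39*210 + 2*571 + 14*23 + -72*-56 = 22
  c_5 = 3*194 + -10*210 + 1*571 + 3*23 + -16*-56 = 18
Base-5 expansion of each c_i:
  c_1 = 5 = 0·5^0 + 1·5^1
  c_2 = 18 = 3·5^0 + 3·5^1
  c_3 = 21 = 1·5^0 + 4·5^1
  c_4 = 22 = 2·5^0 + 4·5^1
  c_5 = 18 = 3·5^0 + 3·5^1
λ_0 = (0, 3, 1, 2, 3)
λ_1 = (1, 3, 4, 4, 3)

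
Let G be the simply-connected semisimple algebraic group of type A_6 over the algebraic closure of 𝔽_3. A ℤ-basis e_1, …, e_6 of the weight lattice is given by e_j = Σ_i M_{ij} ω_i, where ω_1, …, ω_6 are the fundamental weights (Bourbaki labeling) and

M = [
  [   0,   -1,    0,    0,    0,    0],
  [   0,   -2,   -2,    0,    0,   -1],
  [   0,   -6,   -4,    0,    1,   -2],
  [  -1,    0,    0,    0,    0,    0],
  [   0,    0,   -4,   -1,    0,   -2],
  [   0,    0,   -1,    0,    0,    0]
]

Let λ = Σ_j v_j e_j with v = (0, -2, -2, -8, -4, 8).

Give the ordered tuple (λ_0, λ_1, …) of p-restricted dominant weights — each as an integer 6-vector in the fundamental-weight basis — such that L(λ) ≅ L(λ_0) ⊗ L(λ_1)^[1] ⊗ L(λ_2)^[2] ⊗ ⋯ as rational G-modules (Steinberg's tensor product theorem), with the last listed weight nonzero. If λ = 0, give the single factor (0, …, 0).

((2, 0, 0, 0, 0, 2),)

Compute c_i = Σ_j M_{ij} v_j with v = (0, -2, -2, -8, -4, 8):
  c_1 = (0)·(0) + (-1)·(-2) + (0)·(-2) + (0)·(-8) + (0)·(-4) + (0)·(8) = 2
  c_2 = (0)·(0) + (-2)·(-2) + (-2)·(-2) + (0)·(-8) + (0)·(-4) + (-1)·(8) = 0
  c_3 = (0)·(0) + (-6)·(-2) + (-4)·(-2) + (0)·(-8) + (1)·(-4) + (-2)·(8) = 0
  c_4 = (-1)·(0) + (0)·(-2) + (0)·(-2) + (0)·(-8) + (0)·(-4) + (0)·(8) = 0
  c_5 = (0)·(0) + (0)·(-2) + (-4)·(-2) + (-1)·(-8) + (0)·(-4) + (-2)·(8) = 0
  c_6 = (0)·(0) + (0)·(-2) + (-1)·(-2) + (0)·(-8) + (0)·(-4) + (0)·(8) = 2
p = 3; digits c_i = Σ_j d_{ij}·3^j, 0 ≤ d_{ij} < 3:
  c_1 = 2 = 2·3^0
  c_2 = 0
  c_3 = 0
  c_4 = 0
  c_5 = 0
  c_6 = 2 = 2·3^0
p-restricted factor λ_0 = (2, 0, 0, 0, 0, 2)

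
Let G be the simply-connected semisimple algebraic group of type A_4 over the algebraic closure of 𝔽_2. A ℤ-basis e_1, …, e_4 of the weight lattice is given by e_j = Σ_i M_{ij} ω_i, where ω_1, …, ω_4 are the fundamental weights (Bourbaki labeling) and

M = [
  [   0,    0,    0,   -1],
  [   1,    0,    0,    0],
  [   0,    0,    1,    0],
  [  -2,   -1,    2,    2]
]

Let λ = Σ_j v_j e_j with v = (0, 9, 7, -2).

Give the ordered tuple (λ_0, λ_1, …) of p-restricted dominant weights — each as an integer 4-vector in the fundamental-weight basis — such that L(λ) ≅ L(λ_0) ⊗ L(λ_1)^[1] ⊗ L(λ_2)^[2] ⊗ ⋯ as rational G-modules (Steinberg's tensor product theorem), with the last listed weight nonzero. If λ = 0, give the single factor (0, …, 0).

Change of basis e → ω: c = M·v where v = (0, 9, 7, -2):
  c_1 = 0*0 + 0*9 + 0*7 + -1*-2 = 2
  c_2 = 1*0 + 0*9 + 0*7 + 0*-2 = 0
  c_3 = 0*0 + 0*9 + 1*7 + 0*-2 = 7
  c_4 = -2*0 + -1*9 + 2*7 + 2*-2 = 1
Writing each c_i in base p = 2:
  c_1 = 2 = 0·2^0 + 1·2^1
  c_2 = 0
  c_3 = 7 = 1·2^0 + 1·2^1 + 1·2^2
  c_4 = 1 = 1·2^0
p-restricted factor λ_0 = (0, 0, 1, 1)
p-restricted factor λ_1 = (1, 0, 1, 0)
p-restricted factor λ_2 = (0, 0, 1, 0)

((0, 0, 1, 1), (1, 0, 1, 0), (0, 0, 1, 0))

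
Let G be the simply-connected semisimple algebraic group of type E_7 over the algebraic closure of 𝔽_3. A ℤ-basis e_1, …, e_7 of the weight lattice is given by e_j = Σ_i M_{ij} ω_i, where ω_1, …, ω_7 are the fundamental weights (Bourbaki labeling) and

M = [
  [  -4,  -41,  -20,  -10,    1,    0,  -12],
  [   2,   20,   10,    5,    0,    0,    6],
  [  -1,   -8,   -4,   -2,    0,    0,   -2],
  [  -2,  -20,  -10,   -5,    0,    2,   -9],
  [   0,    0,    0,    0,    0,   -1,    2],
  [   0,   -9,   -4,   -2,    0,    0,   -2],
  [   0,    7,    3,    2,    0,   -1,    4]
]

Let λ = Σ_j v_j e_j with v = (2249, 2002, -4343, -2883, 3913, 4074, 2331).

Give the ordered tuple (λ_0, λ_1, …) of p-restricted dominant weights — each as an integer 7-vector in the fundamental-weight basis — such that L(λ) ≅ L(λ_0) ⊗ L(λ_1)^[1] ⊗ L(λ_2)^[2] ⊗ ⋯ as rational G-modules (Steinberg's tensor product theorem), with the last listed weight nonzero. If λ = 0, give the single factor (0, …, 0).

((1, 1, 1, 2, 0, 2, 1), (1, 1, 1, 2, 1, 2, 0), (1, 0, 2, 1, 2, 2, 1), (2, 1, 1, 2, 0, 1, 2), (0, 2, 2, 2, 1, 2, 2), (2, 2, 0, 1, 2, 1, 1))

Converting to the ω-basis (c_i = row i of M dotted with v = (2249, 2002, -4343, -2883, 3913, 4074, 2331)):
  c_1 = (-4)·(2249) + (-41)·(2002) + (-20)·(-4343) + (-10)·(-2883) + (1)·(3913) + (0)·(4074) + (-12)·(2331) = 553
  c_2 = (2)·(2249) + (20)·(2002) + (10)·(-4343) + (5)·(-2883) + (0)·(3913) + (0)·(4074) + (6)·(2331) = 679
  c_3 = (-1)·(2249) + (-8)·(2002) + (-4)·(-4343) + (-2)·(-2883) + (0)·(3913) + (0)·(4074) + (-2)·(2331) = 211
  c_4 = (-2)·(2249) + (-20)·(2002) + (-10)·(-4343) + (-5)·(-2883) + (0)·(3913) + (2)·(4074) + (-9)·(2331) = 476
  c_5 = (0)·(2249) + (0)·(2002) + (0)·(-4343) + (0)·(-2883) + (0)·(3913) + (-1)·(4074) + (2)·(2331) = 588
  c_6 = (0)·(2249) + (-9)·(2002) + (-4)·(-4343) + (-2)·(-2883) + (0)·(3913) + (0)·(4074) + (-2)·(2331) = 458
  c_7 = (0)·(2249) + (7)·(2002) + (3)·(-4343) + (2)·(-2883) + (0)·(3913) + (-1)·(4074) + (4)·(2331) = 469
p = 3; digits c_i = Σ_j d_{ij}·3^j, 0 ≤ d_{ij} < 3:
  c_1 = 553 = 1·3^0 + 1·3^1 + 1·3^2 + 2·3^3 + 0·3^4 + 2·3^5
  c_2 = 679 = 1·3^0 + 1·3^1 + 0·3^2 + 1·3^3 + 2·3^4 + 2·3^5
  c_3 = 211 = 1·3^0 + 1·3^1 + 2·3^2 + 1·3^3 + 2·3^4
  c_4 = 476 = 2·3^0 + 2·3^1 + 1·3^2 + 2·3^3 + 2·3^4 + 1·3^5
  c_5 = 588 = 0·3^0 + 1·3^1 + 2·3^2 + 0·3^3 + 1·3^4 + 2·3^5
  c_6 = 458 = 2·3^0 + 2·3^1 + 2·3^2 + 1·3^3 + 2·3^4 + 1·3^5
  c_7 = 469 = 1·3^0 + 0·3^1 + 1·3^2 + 2·3^3 + 2·3^4 + 1·3^5
λ_0 = (1, 1, 1, 2, 0, 2, 1)
λ_1 = (1, 1, 1, 2, 1, 2, 0)
λ_2 = (1, 0, 2, 1, 2, 2, 1)
λ_3 = (2, 1, 1, 2, 0, 1, 2)
λ_4 = (0, 2, 2, 2, 1, 2, 2)
λ_5 = (2, 2, 0, 1, 2, 1, 1)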